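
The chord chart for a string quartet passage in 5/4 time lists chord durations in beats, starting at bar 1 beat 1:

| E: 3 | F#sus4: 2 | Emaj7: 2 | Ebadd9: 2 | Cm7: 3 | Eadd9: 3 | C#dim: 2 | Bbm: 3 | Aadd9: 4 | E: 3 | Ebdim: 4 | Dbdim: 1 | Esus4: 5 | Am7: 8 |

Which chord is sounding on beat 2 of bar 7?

Beat 2 of bar 7 is beat (7−1)×5 + 2 = 32 overall.
Running totals: E ends at 3, F#sus4 ends at 5, Emaj7 ends at 7, Ebadd9 ends at 9, Cm7 ends at 12, Eadd9 ends at 15, C#dim ends at 17, Bbm ends at 20, Aadd9 ends at 24, E ends at 27, Ebdim ends at 31, Dbdim ends at 32.
Beat 32 falls within Dbdim.

Dbdim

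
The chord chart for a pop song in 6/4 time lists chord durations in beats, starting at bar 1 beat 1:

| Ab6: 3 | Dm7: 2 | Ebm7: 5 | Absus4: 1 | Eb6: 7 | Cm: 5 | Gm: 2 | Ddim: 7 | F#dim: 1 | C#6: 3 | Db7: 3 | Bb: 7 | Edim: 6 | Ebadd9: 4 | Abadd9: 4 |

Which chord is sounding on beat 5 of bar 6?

C#6

Beat 5 of bar 6 is beat (6−1)×6 + 5 = 35 overall.
Running totals: Ab6 ends at 3, Dm7 ends at 5, Ebm7 ends at 10, Absus4 ends at 11, Eb6 ends at 18, Cm ends at 23, Gm ends at 25, Ddim ends at 32, F#dim ends at 33, C#6 ends at 36.
Beat 35 falls within C#6.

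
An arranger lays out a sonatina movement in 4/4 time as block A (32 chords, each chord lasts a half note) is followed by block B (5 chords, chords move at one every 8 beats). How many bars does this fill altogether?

26 bars

A: 32 × 2 = 64 beats = 16 bars.
B: 5 × 8 = 40 beats = 10 bars.
Total: 16 + 10 = 26 bars.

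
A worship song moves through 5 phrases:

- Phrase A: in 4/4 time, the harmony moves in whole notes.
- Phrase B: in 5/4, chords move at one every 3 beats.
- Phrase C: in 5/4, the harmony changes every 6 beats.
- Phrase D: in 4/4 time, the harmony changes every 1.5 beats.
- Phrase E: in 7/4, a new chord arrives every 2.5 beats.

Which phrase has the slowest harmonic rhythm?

Phrase C

A: each chord is 4 beats in 4/4, so 1 per bar.
B: each chord is 3 beats in 5/4, so 5/3 per bar.
C: each chord is 6 beats in 5/4, so 5/6 per bar.
D: each chord is 1.5 beats in 4/4, so 8/3 per bar.
E: each chord is 2.5 beats in 7/4, so 2.8 per bar.
Slowest is C at 5/6 chords/bar.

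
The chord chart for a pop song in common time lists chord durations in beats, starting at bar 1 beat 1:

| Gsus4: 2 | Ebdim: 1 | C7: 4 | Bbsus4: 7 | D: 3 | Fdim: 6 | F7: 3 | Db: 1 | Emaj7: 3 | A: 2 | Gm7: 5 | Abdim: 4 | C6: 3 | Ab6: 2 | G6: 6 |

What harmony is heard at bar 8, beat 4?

Beat 4 of bar 8 is beat (8−1)×4 + 4 = 32 overall.
Running totals: Gsus4 ends at 2, Ebdim ends at 3, C7 ends at 7, Bbsus4 ends at 14, D ends at 17, Fdim ends at 23, F7 ends at 26, Db ends at 27, Emaj7 ends at 30, A ends at 32.
Beat 32 falls within A.

A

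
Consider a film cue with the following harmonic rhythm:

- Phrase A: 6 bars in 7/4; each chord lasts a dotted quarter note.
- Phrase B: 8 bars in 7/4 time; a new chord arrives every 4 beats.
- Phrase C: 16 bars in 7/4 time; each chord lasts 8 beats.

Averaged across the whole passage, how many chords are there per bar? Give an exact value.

A: 6 × 7 = 42 beats ÷ 1.5 = 28 chords.
B: 8 × 7 = 56 beats ÷ 4 = 14 chords.
C: 16 × 7 = 112 beats ÷ 8 = 14 chords.
Overall: 56 chords over 30 bars → 56/30 = 28/15 chords per bar.

28/15 chords per bar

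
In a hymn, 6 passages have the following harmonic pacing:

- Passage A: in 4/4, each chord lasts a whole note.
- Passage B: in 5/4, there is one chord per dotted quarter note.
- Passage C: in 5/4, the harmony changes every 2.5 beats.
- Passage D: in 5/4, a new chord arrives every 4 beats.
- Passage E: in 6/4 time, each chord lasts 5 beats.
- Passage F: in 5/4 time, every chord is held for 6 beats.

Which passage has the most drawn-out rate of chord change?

A: 4 beats/bar ÷ 4 beats/chord = 1 chord/bar.
B: 5 beats/bar ÷ 1.5 beats/chord = 10/3 chords/bar.
C: 5 beats/bar ÷ 2.5 beats/chord = 2 chords/bar.
D: 5 beats/bar ÷ 4 beats/chord = 1.25 chords/bar.
E: 6 beats/bar ÷ 5 beats/chord = 1.2 chords/bar.
F: 5 beats/bar ÷ 6 beats/chord = 5/6 chords/bar.
Slowest is F at 5/6 chords/bar.

Passage F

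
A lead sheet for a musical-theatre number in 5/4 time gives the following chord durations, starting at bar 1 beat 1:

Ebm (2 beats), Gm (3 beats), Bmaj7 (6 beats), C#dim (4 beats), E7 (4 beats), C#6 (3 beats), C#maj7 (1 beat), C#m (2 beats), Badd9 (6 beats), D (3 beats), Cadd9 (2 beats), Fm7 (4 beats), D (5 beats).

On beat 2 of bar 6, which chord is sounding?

Badd9

Beat 2 of bar 6 is beat (6−1)×5 + 2 = 27 overall.
Running totals: Ebm ends at 2, Gm ends at 5, Bmaj7 ends at 11, C#dim ends at 15, E7 ends at 19, C#6 ends at 22, C#maj7 ends at 23, C#m ends at 25, Badd9 ends at 31.
Beat 27 falls within Badd9.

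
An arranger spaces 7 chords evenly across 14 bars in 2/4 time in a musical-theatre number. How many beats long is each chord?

14 bars × 2 beats/bar = 28 beats total.
28 beats ÷ 7 chords = 4 beats per chord.
(That is a whole note.)

4 beats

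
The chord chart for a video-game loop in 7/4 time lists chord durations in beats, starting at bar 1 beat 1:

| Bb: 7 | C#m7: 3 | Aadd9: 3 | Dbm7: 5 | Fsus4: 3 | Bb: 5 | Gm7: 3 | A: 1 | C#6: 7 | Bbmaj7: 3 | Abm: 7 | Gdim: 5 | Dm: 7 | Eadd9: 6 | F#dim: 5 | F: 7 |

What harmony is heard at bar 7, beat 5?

Abm

Beat 5 of bar 7 is beat (7−1)×7 + 5 = 47 overall.
Running totals: Bb ends at 7, C#m7 ends at 10, Aadd9 ends at 13, Dbm7 ends at 18, Fsus4 ends at 21, Bb ends at 26, Gm7 ends at 29, A ends at 30, C#6 ends at 37, Bbmaj7 ends at 40, Abm ends at 47.
Beat 47 falls within Abm.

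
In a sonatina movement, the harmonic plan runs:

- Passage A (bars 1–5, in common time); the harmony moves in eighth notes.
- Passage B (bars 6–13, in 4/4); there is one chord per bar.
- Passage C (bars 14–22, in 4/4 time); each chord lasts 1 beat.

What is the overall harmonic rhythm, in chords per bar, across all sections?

42/11 chords per bar

A: 5 × 4 = 20 beats ÷ 0.5 = 40 chords.
B: 8 × 4 = 32 beats ÷ 4 = 8 chords.
C: 9 × 4 = 36 beats ÷ 1 = 36 chords.
Overall: 84 chords over 22 bars → 84/22 = 42/11 chords per bar.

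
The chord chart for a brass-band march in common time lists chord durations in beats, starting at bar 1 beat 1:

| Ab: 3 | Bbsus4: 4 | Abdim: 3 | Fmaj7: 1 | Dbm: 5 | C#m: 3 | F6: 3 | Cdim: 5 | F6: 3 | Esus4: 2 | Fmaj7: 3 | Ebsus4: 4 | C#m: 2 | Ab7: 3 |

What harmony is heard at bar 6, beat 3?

Beat 3 of bar 6 is beat (6−1)×4 + 3 = 23 overall.
Running totals: Ab ends at 3, Bbsus4 ends at 7, Abdim ends at 10, Fmaj7 ends at 11, Dbm ends at 16, C#m ends at 19, F6 ends at 22, Cdim ends at 27.
Beat 23 falls within Cdim.

Cdim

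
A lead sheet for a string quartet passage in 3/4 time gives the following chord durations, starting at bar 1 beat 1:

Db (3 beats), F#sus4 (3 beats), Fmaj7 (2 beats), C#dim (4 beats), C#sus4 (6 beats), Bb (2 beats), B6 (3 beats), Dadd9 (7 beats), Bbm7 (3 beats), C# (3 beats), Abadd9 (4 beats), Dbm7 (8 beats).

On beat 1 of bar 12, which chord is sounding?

C#

Beat 1 of bar 12 is beat (12−1)×3 + 1 = 34 overall.
Running totals: Db ends at 3, F#sus4 ends at 6, Fmaj7 ends at 8, C#dim ends at 12, C#sus4 ends at 18, Bb ends at 20, B6 ends at 23, Dadd9 ends at 30, Bbm7 ends at 33, C# ends at 36.
Beat 34 falls within C#.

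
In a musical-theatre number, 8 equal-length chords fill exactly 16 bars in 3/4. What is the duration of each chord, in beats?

16 bars × 3 beats/bar = 48 beats total.
48 beats ÷ 8 chords = 6 beats per chord.

6 beats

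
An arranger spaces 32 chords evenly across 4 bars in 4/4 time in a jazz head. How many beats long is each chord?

0.5 beats

4 bars × 4 beats/bar = 16 beats total.
16 beats ÷ 32 chords = 0.5 beats per chord.
(That is an eighth note.)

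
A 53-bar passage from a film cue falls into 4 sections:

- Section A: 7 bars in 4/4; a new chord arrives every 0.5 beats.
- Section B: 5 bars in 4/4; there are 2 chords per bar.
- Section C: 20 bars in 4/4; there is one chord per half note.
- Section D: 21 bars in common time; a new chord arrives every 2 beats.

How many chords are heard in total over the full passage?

148 chords

A: 7·4 = 28 beats, 28/0.5 = 56 chords.
B: 5·4 = 20 beats, 20/2 = 10 chords.
C: 20·4 = 80 beats, 80/2 = 40 chords.
D: 21·4 = 84 beats, 84/2 = 42 chords.
Total: 56 + 10 + 40 + 42 = 148.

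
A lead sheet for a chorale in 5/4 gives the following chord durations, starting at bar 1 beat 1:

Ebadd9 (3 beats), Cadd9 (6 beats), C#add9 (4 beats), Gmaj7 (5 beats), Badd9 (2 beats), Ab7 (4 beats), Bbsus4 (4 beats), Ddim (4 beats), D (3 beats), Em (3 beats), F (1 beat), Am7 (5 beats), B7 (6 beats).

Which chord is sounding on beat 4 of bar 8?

Beat 4 of bar 8 is beat (8−1)×5 + 4 = 39 overall.
Running totals: Ebadd9 ends at 3, Cadd9 ends at 9, C#add9 ends at 13, Gmaj7 ends at 18, Badd9 ends at 20, Ab7 ends at 24, Bbsus4 ends at 28, Ddim ends at 32, D ends at 35, Em ends at 38, F ends at 39.
Beat 39 falls within F.

F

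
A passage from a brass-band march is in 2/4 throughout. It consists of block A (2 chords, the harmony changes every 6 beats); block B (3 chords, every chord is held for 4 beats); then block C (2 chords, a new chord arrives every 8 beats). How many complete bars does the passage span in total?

20 bars

A: 2 × 6 = 12 beats = 6 bars.
B: 3 × 4 = 12 beats = 6 bars.
C: 2 × 8 = 16 beats = 8 bars.
Total: 6 + 6 + 8 = 20 bars.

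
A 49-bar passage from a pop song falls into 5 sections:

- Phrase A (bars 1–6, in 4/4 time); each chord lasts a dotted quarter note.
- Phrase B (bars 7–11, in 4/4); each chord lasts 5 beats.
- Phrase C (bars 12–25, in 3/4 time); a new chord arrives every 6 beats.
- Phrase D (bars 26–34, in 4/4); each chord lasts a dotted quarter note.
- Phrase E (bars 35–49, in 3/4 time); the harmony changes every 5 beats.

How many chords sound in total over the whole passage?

60 chords

A: 6·4 = 24 beats, 24/1.5 = 16 chords.
B: 5·4 = 20 beats, 20/5 = 4 chords.
C: 14·3 = 42 beats, 42/6 = 7 chords.
D: 9·4 = 36 beats, 36/1.5 = 24 chords.
E: 15·3 = 45 beats, 45/5 = 9 chords.
Total: 16 + 4 + 7 + 24 + 9 = 60.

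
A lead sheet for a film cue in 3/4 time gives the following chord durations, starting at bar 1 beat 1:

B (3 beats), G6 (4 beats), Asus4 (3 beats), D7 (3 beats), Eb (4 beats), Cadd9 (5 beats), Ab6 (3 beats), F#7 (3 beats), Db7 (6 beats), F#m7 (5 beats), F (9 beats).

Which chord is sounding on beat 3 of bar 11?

Db7

Beat 3 of bar 11 is beat (11−1)×3 + 3 = 33 overall.
Running totals: B ends at 3, G6 ends at 7, Asus4 ends at 10, D7 ends at 13, Eb ends at 17, Cadd9 ends at 22, Ab6 ends at 25, F#7 ends at 28, Db7 ends at 34.
Beat 33 falls within Db7.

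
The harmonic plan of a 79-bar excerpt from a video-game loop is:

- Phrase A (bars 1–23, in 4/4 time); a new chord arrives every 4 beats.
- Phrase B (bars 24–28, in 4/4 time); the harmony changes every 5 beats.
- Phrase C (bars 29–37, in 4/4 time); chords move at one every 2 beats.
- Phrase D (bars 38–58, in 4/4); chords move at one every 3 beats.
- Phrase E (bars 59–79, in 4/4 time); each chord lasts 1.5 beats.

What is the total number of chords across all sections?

129 chords

A: 23 bars × 4 beats = 92 beats; 4 beats/chord → 23 chords.
B: 5 bars × 4 beats = 20 beats; 5 beats/chord → 4 chords.
C: 9 bars × 4 beats = 36 beats; 2 beats/chord → 18 chords.
D: 21 bars × 4 beats = 84 beats; 3 beats/chord → 28 chords.
E: 21 bars × 4 beats = 84 beats; 1.5 beats/chord → 56 chords.
Total: 23 + 4 + 18 + 28 + 56 = 129.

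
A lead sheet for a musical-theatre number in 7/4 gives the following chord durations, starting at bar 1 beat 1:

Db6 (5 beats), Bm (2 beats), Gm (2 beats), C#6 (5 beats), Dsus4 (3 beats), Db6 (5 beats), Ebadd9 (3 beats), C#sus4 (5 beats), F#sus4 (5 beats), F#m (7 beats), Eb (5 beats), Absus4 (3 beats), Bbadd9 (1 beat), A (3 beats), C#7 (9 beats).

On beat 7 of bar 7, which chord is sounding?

Beat 7 of bar 7 is beat (7−1)×7 + 7 = 49 overall.
Running totals: Db6 ends at 5, Bm ends at 7, Gm ends at 9, C#6 ends at 14, Dsus4 ends at 17, Db6 ends at 22, Ebadd9 ends at 25, C#sus4 ends at 30, F#sus4 ends at 35, F#m ends at 42, Eb ends at 47, Absus4 ends at 50.
Beat 49 falls within Absus4.

Absus4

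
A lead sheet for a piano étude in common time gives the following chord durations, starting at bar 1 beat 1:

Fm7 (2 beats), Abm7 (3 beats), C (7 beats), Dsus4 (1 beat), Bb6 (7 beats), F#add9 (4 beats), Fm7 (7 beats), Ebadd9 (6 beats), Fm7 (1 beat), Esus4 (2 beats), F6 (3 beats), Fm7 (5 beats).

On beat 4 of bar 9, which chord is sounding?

Beat 4 of bar 9 is beat (9−1)×4 + 4 = 36 overall.
Running totals: Fm7 ends at 2, Abm7 ends at 5, C ends at 12, Dsus4 ends at 13, Bb6 ends at 20, F#add9 ends at 24, Fm7 ends at 31, Ebadd9 ends at 37.
Beat 36 falls within Ebadd9.

Ebadd9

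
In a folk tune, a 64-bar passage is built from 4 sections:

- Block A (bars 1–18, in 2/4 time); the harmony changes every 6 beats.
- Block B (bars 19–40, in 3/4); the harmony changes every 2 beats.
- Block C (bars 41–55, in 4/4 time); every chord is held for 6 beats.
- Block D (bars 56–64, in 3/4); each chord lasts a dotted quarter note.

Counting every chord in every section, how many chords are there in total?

67 chords

A: 18·2 = 36 beats, 36/6 = 6 chords.
B: 22·3 = 66 beats, 66/2 = 33 chords.
C: 15·4 = 60 beats, 60/6 = 10 chords.
D: 9·3 = 27 beats, 27/1.5 = 18 chords.
Total: 6 + 33 + 10 + 18 = 67.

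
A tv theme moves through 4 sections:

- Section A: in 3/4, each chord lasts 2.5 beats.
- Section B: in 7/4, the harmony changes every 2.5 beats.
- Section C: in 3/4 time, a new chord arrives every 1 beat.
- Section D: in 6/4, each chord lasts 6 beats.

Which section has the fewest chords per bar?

A: each chord is 2.5 beats in 3/4, so 1.2 per bar.
B: each chord is 2.5 beats in 7/4, so 2.8 per bar.
C: each chord is 1 beat in 3/4, so 3 per bar.
D: each chord is 6 beats in 6/4, so 1 per bar.
Slowest is D at 1 chords/bar.

Section D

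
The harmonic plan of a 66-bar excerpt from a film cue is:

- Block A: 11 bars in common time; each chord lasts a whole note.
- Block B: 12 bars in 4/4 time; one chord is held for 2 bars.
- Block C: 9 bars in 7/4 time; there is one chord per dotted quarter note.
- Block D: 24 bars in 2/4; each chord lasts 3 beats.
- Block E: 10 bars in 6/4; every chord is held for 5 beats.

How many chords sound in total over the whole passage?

87 chords

A has 44 beats and chords last 4 each, so 11 chords.
B has 48 beats and chords last 8 each, so 6 chords.
C has 63 beats and chords last 1.5 each, so 42 chords.
D has 48 beats and chords last 3 each, so 16 chords.
E has 60 beats and chords last 5 each, so 12 chords.
Total: 11 + 6 + 42 + 16 + 12 = 87.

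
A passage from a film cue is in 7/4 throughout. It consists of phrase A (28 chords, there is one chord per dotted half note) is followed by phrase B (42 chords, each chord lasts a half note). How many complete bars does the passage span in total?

24 bars

A: 28 × 3 = 84 beats = 12 bars.
B: 42 × 2 = 84 beats = 12 bars.
Total: 12 + 12 = 24 bars.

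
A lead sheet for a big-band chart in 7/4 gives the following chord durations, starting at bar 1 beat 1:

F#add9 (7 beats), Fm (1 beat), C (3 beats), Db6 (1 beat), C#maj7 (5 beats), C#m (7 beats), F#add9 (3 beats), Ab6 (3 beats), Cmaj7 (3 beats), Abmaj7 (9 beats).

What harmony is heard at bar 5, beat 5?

Cmaj7

Beat 5 of bar 5 is beat (5−1)×7 + 5 = 33 overall.
Running totals: F#add9 ends at 7, Fm ends at 8, C ends at 11, Db6 ends at 12, C#maj7 ends at 17, C#m ends at 24, F#add9 ends at 27, Ab6 ends at 30, Cmaj7 ends at 33.
Beat 33 falls within Cmaj7.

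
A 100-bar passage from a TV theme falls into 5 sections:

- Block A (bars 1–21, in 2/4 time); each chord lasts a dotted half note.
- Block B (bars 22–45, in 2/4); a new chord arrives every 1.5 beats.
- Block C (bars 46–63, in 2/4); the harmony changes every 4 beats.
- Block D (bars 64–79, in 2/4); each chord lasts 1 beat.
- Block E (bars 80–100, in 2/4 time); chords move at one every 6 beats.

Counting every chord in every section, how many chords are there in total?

94 chords

A: 21 bars × 2 beats = 42 beats; 3 beats/chord → 14 chords.
B: 24 bars × 2 beats = 48 beats; 1.5 beats/chord → 32 chords.
C: 18 bars × 2 beats = 36 beats; 4 beats/chord → 9 chords.
D: 16 bars × 2 beats = 32 beats; 1 beat/chord → 32 chords.
E: 21 bars × 2 beats = 42 beats; 6 beats/chord → 7 chords.
Total: 14 + 32 + 9 + 32 + 7 = 94.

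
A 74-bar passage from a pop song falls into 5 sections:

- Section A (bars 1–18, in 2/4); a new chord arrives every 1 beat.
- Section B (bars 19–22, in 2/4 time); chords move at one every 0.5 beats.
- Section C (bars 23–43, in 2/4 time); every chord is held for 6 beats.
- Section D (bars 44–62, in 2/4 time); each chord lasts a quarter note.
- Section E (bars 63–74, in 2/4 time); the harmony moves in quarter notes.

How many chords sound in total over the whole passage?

A has 36 beats and chords last 1 each, so 36 chords.
B has 8 beats and chords last 0.5 each, so 16 chords.
C has 42 beats and chords last 6 each, so 7 chords.
D has 38 beats and chords last 1 each, so 38 chords.
E has 24 beats and chords last 1 each, so 24 chords.
Total: 36 + 16 + 7 + 38 + 24 = 121.

121 chords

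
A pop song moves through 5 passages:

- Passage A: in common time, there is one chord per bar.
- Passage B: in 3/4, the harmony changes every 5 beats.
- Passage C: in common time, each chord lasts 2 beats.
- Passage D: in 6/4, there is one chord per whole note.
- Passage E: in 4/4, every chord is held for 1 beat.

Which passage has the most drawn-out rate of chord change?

Passage B

A: 4 beats/bar ÷ 4 beats/chord = 1 chord/bar.
B: 3 beats/bar ÷ 5 beats/chord = 0.6 chords/bar.
C: 4 beats/bar ÷ 2 beats/chord = 2 chords/bar.
D: 6 beats/bar ÷ 4 beats/chord = 1.5 chords/bar.
E: 4 beats/bar ÷ 1 beat/chord = 4 chords/bar.
Slowest is B at 0.6 chords/bar.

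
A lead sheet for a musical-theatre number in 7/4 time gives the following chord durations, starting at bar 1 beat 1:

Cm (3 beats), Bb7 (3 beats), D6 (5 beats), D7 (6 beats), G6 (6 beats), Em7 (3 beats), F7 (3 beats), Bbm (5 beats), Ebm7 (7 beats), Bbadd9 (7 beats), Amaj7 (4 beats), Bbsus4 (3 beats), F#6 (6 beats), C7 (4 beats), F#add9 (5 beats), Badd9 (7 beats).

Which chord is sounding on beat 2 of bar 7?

Bbadd9

Beat 2 of bar 7 is beat (7−1)×7 + 2 = 44 overall.
Running totals: Cm ends at 3, Bb7 ends at 6, D6 ends at 11, D7 ends at 17, G6 ends at 23, Em7 ends at 26, F7 ends at 29, Bbm ends at 34, Ebm7 ends at 41, Bbadd9 ends at 48.
Beat 44 falls within Bbadd9.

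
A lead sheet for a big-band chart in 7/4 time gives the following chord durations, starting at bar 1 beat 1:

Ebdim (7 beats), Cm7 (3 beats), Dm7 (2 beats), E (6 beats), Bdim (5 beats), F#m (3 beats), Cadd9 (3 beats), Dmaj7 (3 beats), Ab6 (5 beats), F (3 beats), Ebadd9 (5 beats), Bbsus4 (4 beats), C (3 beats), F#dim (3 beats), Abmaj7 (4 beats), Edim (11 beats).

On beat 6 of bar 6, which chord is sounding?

Beat 6 of bar 6 is beat (6−1)×7 + 6 = 41 overall.
Running totals: Ebdim ends at 7, Cm7 ends at 10, Dm7 ends at 12, E ends at 18, Bdim ends at 23, F#m ends at 26, Cadd9 ends at 29, Dmaj7 ends at 32, Ab6 ends at 37, F ends at 40, Ebadd9 ends at 45.
Beat 41 falls within Ebadd9.

Ebadd9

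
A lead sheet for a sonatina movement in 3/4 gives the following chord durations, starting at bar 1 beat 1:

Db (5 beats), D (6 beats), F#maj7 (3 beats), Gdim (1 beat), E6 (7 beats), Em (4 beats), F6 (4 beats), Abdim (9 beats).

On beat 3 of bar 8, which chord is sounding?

Em

Beat 3 of bar 8 is beat (8−1)×3 + 3 = 24 overall.
Running totals: Db ends at 5, D ends at 11, F#maj7 ends at 14, Gdim ends at 15, E6 ends at 22, Em ends at 26.
Beat 24 falls within Em.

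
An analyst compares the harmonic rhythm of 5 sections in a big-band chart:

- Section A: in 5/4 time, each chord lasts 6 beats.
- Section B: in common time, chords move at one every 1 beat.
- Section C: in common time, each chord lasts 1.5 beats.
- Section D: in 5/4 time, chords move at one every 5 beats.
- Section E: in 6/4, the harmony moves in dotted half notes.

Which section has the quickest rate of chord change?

A: each chord is 6 beats in 5/4, so 5/6 per bar.
B: each chord is 1 beat in 4/4, so 4 per bar.
C: each chord is 1.5 beats in 4/4, so 8/3 per bar.
D: each chord is 5 beats in 5/4, so 1 per bar.
E: each chord is 3 beats in 6/4, so 2 per bar.
Fastest is B at 4 chords/bar.

Section B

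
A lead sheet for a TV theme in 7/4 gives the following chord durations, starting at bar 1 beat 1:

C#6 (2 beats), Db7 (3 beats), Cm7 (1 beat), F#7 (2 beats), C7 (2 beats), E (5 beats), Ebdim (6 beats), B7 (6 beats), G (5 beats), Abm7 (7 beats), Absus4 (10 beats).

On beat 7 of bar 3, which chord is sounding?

Ebdim

Beat 7 of bar 3 is beat (3−1)×7 + 7 = 21 overall.
Running totals: C#6 ends at 2, Db7 ends at 5, Cm7 ends at 6, F#7 ends at 8, C7 ends at 10, E ends at 15, Ebdim ends at 21.
Beat 21 falls within Ebdim.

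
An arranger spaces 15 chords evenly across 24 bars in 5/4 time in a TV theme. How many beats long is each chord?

8 beats

24 bars × 5 beats/bar = 120 beats total.
120 beats ÷ 15 chords = 8 beats per chord.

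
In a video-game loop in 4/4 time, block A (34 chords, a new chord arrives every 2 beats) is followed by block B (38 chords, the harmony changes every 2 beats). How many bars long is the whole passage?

36 bars

A: 34 × 2 = 68 beats = 17 bars.
B: 38 × 2 = 76 beats = 19 bars.
Total: 17 + 19 = 36 bars.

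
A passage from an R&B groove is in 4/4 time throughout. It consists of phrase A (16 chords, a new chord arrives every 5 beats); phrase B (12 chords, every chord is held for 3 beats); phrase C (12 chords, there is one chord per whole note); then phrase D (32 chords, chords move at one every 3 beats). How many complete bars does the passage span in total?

A: 16 × 5 = 80 beats = 20 bars.
B: 12 × 3 = 36 beats = 9 bars.
C: 12 × 4 = 48 beats = 12 bars.
D: 32 × 3 = 96 beats = 24 bars.
Total: 20 + 9 + 12 + 24 = 65 bars.

65 bars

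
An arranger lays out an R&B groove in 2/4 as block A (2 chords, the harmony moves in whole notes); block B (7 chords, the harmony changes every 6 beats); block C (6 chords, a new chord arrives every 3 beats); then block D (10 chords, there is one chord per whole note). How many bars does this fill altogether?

54 bars

A: 2 × 4 = 8 beats = 4 bars.
B: 7 × 6 = 42 beats = 21 bars.
C: 6 × 3 = 18 beats = 9 bars.
D: 10 × 4 = 40 beats = 20 bars.
Total: 4 + 21 + 9 + 20 = 54 bars.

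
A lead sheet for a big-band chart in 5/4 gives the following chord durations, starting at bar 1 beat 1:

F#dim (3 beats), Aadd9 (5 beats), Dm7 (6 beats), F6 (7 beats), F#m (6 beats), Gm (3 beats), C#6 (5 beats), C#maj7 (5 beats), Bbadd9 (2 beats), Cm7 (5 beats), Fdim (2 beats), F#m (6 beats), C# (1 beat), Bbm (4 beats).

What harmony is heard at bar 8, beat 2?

C#maj7

Beat 2 of bar 8 is beat (8−1)×5 + 2 = 37 overall.
Running totals: F#dim ends at 3, Aadd9 ends at 8, Dm7 ends at 14, F6 ends at 21, F#m ends at 27, Gm ends at 30, C#6 ends at 35, C#maj7 ends at 40.
Beat 37 falls within C#maj7.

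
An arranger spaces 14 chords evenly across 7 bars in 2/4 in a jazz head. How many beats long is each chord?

7 bars × 2 beats/bar = 14 beats total.
14 beats ÷ 14 chords = 1 beats per chord.
(That is a quarter note.)

1 beat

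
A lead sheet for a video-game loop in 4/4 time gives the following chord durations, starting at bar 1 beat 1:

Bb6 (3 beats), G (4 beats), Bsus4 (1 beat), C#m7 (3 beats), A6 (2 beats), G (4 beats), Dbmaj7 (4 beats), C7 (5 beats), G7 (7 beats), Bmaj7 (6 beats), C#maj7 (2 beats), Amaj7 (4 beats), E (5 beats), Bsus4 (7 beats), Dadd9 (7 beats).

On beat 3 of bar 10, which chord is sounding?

Beat 3 of bar 10 is beat (10−1)×4 + 3 = 39 overall.
Running totals: Bb6 ends at 3, G ends at 7, Bsus4 ends at 8, C#m7 ends at 11, A6 ends at 13, G ends at 17, Dbmaj7 ends at 21, C7 ends at 26, G7 ends at 33, Bmaj7 ends at 39.
Beat 39 falls within Bmaj7.

Bmaj7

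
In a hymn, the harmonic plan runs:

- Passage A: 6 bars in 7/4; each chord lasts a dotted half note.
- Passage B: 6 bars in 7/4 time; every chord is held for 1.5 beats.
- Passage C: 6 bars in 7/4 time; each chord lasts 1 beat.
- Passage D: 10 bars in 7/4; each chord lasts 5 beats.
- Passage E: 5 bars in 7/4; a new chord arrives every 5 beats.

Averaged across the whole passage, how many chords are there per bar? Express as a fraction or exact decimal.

35/11 chords per bar

A: 6 × 7 = 42 beats ÷ 3 = 14 chords.
B: 6 × 7 = 42 beats ÷ 1.5 = 28 chords.
C: 6 × 7 = 42 beats ÷ 1 = 42 chords.
D: 10 × 7 = 70 beats ÷ 5 = 14 chords.
E: 5 × 7 = 35 beats ÷ 5 = 7 chords.
Overall: 105 chords over 33 bars → 105/33 = 35/11 chords per bar.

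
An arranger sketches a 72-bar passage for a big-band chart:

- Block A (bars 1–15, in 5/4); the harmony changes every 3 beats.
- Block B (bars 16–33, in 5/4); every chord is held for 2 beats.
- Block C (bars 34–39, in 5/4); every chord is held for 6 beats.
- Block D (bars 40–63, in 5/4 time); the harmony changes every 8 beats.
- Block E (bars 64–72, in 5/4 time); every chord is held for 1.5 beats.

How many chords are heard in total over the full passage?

120 chords

A: 15·5 = 75 beats, 75/3 = 25 chords.
B: 18·5 = 90 beats, 90/2 = 45 chords.
C: 6·5 = 30 beats, 30/6 = 5 chords.
D: 24·5 = 120 beats, 120/8 = 15 chords.
E: 9·5 = 45 beats, 45/1.5 = 30 chords.
Total: 25 + 45 + 5 + 15 + 30 = 120.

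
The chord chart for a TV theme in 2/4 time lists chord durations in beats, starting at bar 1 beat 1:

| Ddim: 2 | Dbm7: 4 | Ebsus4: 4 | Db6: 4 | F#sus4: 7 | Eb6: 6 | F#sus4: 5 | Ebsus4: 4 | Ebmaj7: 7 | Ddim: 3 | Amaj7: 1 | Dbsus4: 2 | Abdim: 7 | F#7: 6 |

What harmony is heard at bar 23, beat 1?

Ddim

Beat 1 of bar 23 is beat (23−1)×2 + 1 = 45 overall.
Running totals: Ddim ends at 2, Dbm7 ends at 6, Ebsus4 ends at 10, Db6 ends at 14, F#sus4 ends at 21, Eb6 ends at 27, F#sus4 ends at 32, Ebsus4 ends at 36, Ebmaj7 ends at 43, Ddim ends at 46.
Beat 45 falls within Ddim.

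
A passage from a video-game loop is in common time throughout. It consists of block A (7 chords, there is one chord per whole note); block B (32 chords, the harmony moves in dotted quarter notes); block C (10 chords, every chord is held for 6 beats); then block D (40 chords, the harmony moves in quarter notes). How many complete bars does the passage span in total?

44 bars

A: 7 × 4 = 28 beats = 7 bars.
B: 32 × 1.5 = 48 beats = 12 bars.
C: 10 × 6 = 60 beats = 15 bars.
D: 40 × 1 = 40 beats = 10 bars.
Total: 7 + 12 + 15 + 10 = 44 bars.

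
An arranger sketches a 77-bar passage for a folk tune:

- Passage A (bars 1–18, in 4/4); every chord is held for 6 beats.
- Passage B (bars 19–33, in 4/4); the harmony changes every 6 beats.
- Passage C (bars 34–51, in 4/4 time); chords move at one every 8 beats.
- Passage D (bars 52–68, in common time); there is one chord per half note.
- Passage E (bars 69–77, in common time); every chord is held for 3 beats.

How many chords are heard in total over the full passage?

A: 18 bars × 4 beats = 72 beats; 6 beats/chord → 12 chords.
B: 15 bars × 4 beats = 60 beats; 6 beats/chord → 10 chords.
C: 18 bars × 4 beats = 72 beats; 8 beats/chord → 9 chords.
D: 17 bars × 4 beats = 68 beats; 2 beats/chord → 34 chords.
E: 9 bars × 4 beats = 36 beats; 3 beats/chord → 12 chords.
Total: 12 + 10 + 9 + 34 + 12 = 77.

77 chords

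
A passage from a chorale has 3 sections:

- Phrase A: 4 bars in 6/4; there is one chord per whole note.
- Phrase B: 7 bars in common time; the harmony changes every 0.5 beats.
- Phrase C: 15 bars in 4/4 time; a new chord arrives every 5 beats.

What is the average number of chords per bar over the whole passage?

37/13 chords per bar

A: 4 bars of 6 beats is 24 beats; at 4 beats each that's 6 chords.
B: 7 bars of 4 beats is 28 beats; at 0.5 beats each that's 56 chords.
C: 15 bars of 4 beats is 60 beats; at 5 beats each that's 12 chords.
Overall: 74 chords over 26 bars → 74/26 = 37/13 chords per bar.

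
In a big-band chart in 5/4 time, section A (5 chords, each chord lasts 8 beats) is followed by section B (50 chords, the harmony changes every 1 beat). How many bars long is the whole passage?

18 bars

A: 5 × 8 = 40 beats = 8 bars.
B: 50 × 1 = 50 beats = 10 bars.
Total: 8 + 10 = 18 bars.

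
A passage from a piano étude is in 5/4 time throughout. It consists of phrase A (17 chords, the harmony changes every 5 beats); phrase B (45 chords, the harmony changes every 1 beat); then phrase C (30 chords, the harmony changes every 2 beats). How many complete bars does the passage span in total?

38 bars

A: 17 × 5 = 85 beats = 17 bars.
B: 45 × 1 = 45 beats = 9 bars.
C: 30 × 2 = 60 beats = 12 bars.
Total: 17 + 9 + 12 = 38 bars.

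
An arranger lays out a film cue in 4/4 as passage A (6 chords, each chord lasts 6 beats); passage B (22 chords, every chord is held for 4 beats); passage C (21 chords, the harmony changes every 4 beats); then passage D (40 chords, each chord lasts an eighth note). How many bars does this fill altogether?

A: 6 × 6 = 36 beats = 9 bars.
B: 22 × 4 = 88 beats = 22 bars.
C: 21 × 4 = 84 beats = 21 bars.
D: 40 × 0.5 = 20 beats = 5 bars.
Total: 9 + 22 + 21 + 5 = 57 bars.

57 bars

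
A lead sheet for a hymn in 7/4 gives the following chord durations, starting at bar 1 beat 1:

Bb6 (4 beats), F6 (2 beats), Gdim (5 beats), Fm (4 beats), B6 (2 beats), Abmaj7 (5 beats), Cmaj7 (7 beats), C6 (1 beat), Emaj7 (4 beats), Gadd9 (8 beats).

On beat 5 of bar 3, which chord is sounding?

Beat 5 of bar 3 is beat (3−1)×7 + 5 = 19 overall.
Running totals: Bb6 ends at 4, F6 ends at 6, Gdim ends at 11, Fm ends at 15, B6 ends at 17, Abmaj7 ends at 22.
Beat 19 falls within Abmaj7.

Abmaj7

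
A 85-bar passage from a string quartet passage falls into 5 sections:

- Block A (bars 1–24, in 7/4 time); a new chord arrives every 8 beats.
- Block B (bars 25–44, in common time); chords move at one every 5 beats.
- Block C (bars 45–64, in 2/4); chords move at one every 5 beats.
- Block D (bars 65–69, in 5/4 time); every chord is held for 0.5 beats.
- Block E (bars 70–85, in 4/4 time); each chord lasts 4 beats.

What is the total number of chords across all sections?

111 chords

A: 24 bars × 7 beats = 168 beats; 8 beats/chord → 21 chords.
B: 20 bars × 4 beats = 80 beats; 5 beats/chord → 16 chords.
C: 20 bars × 2 beats = 40 beats; 5 beats/chord → 8 chords.
D: 5 bars × 5 beats = 25 beats; 0.5 beats/chord → 50 chords.
E: 16 bars × 4 beats = 64 beats; 4 beats/chord → 16 chords.
Total: 21 + 16 + 8 + 50 + 16 = 111.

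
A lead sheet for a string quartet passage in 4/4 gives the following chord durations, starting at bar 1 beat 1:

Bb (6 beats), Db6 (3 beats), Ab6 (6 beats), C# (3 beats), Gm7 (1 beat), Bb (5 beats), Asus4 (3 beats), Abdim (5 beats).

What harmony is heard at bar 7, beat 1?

Beat 1 of bar 7 is beat (7−1)×4 + 1 = 25 overall.
Running totals: Bb ends at 6, Db6 ends at 9, Ab6 ends at 15, C# ends at 18, Gm7 ends at 19, Bb ends at 24, Asus4 ends at 27.
Beat 25 falls within Asus4.

Asus4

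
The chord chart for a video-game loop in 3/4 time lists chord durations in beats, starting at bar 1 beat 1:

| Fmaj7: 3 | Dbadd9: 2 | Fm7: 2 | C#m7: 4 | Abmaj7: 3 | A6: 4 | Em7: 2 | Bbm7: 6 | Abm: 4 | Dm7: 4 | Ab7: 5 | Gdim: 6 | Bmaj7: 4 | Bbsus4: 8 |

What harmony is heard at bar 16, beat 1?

Beat 1 of bar 16 is beat (16−1)×3 + 1 = 46 overall.
Running totals: Fmaj7 ends at 3, Dbadd9 ends at 5, Fm7 ends at 7, C#m7 ends at 11, Abmaj7 ends at 14, A6 ends at 18, Em7 ends at 20, Bbm7 ends at 26, Abm ends at 30, Dm7 ends at 34, Ab7 ends at 39, Gdim ends at 45, Bmaj7 ends at 49.
Beat 46 falls within Bmaj7.

Bmaj7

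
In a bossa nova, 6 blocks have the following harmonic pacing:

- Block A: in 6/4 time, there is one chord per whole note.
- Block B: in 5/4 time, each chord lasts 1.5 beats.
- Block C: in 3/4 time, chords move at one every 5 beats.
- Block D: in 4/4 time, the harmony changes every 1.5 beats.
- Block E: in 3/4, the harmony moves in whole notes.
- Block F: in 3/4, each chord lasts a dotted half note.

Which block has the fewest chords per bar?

A: 6/4 = 1.5 chords/bar.
B: 5/1.5 = 10/3 chords/bar.
C: 3/5 = 0.6 chords/bar.
D: 4/1.5 = 8/3 chords/bar.
E: 3/4 = 0.75 chords/bar.
F: 3/3 = 1 chord/bar.
Slowest is C at 0.6 chords/bar.

Block C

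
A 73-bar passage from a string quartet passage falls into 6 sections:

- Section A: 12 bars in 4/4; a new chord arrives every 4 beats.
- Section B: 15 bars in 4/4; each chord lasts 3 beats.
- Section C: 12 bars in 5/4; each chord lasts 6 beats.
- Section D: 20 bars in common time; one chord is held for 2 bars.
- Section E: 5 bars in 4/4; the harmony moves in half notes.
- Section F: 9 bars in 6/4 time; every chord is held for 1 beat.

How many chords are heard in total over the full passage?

116 chords

A: 12 bars × 4 beats = 48 beats; 4 beats/chord → 12 chords.
B: 15 bars × 4 beats = 60 beats; 3 beats/chord → 20 chords.
C: 12 bars × 5 beats = 60 beats; 6 beats/chord → 10 chords.
D: 20 bars × 4 beats = 80 beats; 8 beats/chord → 10 chords.
E: 5 bars × 4 beats = 20 beats; 2 beats/chord → 10 chords.
F: 9 bars × 6 beats = 54 beats; 1 beat/chord → 54 chords.
Total: 12 + 20 + 10 + 10 + 10 + 54 = 116.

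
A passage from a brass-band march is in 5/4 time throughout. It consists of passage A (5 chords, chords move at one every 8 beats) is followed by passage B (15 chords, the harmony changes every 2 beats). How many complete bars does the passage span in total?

A: 5 × 8 = 40 beats = 8 bars.
B: 15 × 2 = 30 beats = 6 bars.
Total: 8 + 6 = 14 bars.

14 bars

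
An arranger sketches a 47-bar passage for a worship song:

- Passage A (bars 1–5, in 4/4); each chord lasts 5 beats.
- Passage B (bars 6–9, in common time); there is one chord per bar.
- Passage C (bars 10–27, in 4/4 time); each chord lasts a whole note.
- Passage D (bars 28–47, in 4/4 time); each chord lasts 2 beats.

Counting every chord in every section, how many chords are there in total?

A has 20 beats and chords last 5 each, so 4 chords.
B has 16 beats and chords last 4 each, so 4 chords.
C has 72 beats and chords last 4 each, so 18 chords.
D has 80 beats and chords last 2 each, so 40 chords.
Total: 4 + 4 + 18 + 40 = 66.

66 chords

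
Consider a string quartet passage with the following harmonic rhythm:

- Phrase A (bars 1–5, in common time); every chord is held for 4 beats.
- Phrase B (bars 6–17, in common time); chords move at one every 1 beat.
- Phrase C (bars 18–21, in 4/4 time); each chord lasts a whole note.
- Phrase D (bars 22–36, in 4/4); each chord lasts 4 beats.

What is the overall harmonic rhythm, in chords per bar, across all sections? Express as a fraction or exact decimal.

A: 5 bars of 4 beats is 20 beats; at 4 beats each that's 5 chords.
B: 12 bars of 4 beats is 48 beats; at 1 beat each that's 48 chords.
C: 4 bars of 4 beats is 16 beats; at 4 beats each that's 4 chords.
D: 15 bars of 4 beats is 60 beats; at 4 beats each that's 15 chords.
Overall: 72 chords over 36 bars → 72/36 = 2 chords per bar.

2 chords per bar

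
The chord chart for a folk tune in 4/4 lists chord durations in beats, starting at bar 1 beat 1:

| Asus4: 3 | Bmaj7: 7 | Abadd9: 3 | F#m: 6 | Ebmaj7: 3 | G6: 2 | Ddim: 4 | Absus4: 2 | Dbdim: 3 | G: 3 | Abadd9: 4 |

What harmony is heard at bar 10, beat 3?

Abadd9

Beat 3 of bar 10 is beat (10−1)×4 + 3 = 39 overall.
Running totals: Asus4 ends at 3, Bmaj7 ends at 10, Abadd9 ends at 13, F#m ends at 19, Ebmaj7 ends at 22, G6 ends at 24, Ddim ends at 28, Absus4 ends at 30, Dbdim ends at 33, G ends at 36, Abadd9 ends at 40.
Beat 39 falls within Abadd9.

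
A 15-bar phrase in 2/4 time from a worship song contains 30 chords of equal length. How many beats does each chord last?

15 bars × 2 beats/bar = 30 beats total.
30 beats ÷ 30 chords = 1 beats per chord.
(That is a quarter note.)

1 beat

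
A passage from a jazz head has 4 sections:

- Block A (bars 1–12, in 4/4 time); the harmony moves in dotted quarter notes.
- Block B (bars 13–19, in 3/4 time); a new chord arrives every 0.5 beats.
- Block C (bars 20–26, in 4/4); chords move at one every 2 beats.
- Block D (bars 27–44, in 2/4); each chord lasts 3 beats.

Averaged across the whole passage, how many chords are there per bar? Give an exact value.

A: 12 bars of 4 beats is 48 beats; at 1.5 beats each that's 32 chords.
B: 7 bars of 3 beats is 21 beats; at 0.5 beats each that's 42 chords.
C: 7 bars of 4 beats is 28 beats; at 2 beats each that's 14 chords.
D: 18 bars of 2 beats is 36 beats; at 3 beats each that's 12 chords.
Overall: 100 chords over 44 bars → 100/44 = 25/11 chords per bar.

25/11 chords per bar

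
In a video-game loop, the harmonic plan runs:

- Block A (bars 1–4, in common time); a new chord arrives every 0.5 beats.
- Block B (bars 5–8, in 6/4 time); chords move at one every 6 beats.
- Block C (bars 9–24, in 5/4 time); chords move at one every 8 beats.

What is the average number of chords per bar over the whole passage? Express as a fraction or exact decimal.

A: 4 × 4 = 16 beats ÷ 0.5 = 32 chords.
B: 4 × 6 = 24 beats ÷ 6 = 4 chords.
C: 16 × 5 = 80 beats ÷ 8 = 10 chords.
Overall: 46 chords over 24 bars → 46/24 = 23/12 chords per bar.

23/12 chords per bar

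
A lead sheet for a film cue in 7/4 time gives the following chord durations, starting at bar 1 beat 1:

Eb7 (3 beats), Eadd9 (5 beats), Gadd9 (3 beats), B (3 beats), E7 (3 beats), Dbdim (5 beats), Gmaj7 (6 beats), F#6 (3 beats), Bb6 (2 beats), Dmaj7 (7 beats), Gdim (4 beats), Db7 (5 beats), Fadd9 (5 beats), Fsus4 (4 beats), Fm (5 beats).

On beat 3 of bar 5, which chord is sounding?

Beat 3 of bar 5 is beat (5−1)×7 + 3 = 31 overall.
Running totals: Eb7 ends at 3, Eadd9 ends at 8, Gadd9 ends at 11, B ends at 14, E7 ends at 17, Dbdim ends at 22, Gmaj7 ends at 28, F#6 ends at 31.
Beat 31 falls within F#6.

F#6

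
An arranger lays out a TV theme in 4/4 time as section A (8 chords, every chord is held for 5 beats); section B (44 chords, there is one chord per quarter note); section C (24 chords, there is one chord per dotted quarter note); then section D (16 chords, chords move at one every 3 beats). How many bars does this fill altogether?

A: 8 × 5 = 40 beats = 10 bars.
B: 44 × 1 = 44 beats = 11 bars.
C: 24 × 1.5 = 36 beats = 9 bars.
D: 16 × 3 = 48 beats = 12 bars.
Total: 10 + 11 + 9 + 12 = 42 bars.

42 bars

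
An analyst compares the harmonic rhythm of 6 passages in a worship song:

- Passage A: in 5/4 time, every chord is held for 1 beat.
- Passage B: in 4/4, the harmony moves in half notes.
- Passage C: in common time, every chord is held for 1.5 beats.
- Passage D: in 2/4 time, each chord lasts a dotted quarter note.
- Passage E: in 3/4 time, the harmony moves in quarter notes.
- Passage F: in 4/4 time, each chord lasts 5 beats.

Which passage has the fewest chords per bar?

A: 5/1 = 5 chords/bar.
B: 4/2 = 2 chords/bar.
C: 4/1.5 = 8/3 chords/bar.
D: 2/1.5 = 4/3 chords/bar.
E: 3/1 = 3 chords/bar.
F: 4/5 = 0.8 chords/bar.
Slowest is F at 0.8 chords/bar.

Passage F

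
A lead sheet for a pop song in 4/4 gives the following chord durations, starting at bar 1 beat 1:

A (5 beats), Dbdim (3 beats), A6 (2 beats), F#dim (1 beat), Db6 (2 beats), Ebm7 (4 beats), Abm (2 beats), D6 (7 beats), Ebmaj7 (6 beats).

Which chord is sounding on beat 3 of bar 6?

D6

Beat 3 of bar 6 is beat (6−1)×4 + 3 = 23 overall.
Running totals: A ends at 5, Dbdim ends at 8, A6 ends at 10, F#dim ends at 11, Db6 ends at 13, Ebm7 ends at 17, Abm ends at 19, D6 ends at 26.
Beat 23 falls within D6.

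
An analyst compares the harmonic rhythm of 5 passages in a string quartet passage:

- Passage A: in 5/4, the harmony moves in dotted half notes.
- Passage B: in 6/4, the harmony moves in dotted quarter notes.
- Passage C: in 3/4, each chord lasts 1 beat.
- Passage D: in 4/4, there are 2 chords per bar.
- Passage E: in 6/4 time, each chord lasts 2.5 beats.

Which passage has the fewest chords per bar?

A: 5 beats/bar ÷ 3 beats/chord = 5/3 chords/bar.
B: 6 beats/bar ÷ 1.5 beats/chord = 4 chords/bar.
C: 3 beats/bar ÷ 1 beat/chord = 3 chords/bar.
D: 4 beats/bar ÷ 2 beats/chord = 2 chords/bar.
E: 6 beats/bar ÷ 2.5 beats/chord = 2.4 chords/bar.
Slowest is A at 5/3 chords/bar.

Passage A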